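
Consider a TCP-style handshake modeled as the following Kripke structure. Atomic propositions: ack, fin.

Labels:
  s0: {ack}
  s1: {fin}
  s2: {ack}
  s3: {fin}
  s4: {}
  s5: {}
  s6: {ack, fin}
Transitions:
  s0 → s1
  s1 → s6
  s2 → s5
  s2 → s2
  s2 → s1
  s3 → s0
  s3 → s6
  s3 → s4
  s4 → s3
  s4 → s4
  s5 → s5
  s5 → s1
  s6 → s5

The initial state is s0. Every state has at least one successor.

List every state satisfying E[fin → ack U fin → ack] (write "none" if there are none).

{s0, s2, s4, s5, s6}

States satisfying fin → ack: {s0, s2, s4, s5, s6}.
States satisfying E[fin → ack U fin → ack]: {s0, s2, s4, s5, s6}.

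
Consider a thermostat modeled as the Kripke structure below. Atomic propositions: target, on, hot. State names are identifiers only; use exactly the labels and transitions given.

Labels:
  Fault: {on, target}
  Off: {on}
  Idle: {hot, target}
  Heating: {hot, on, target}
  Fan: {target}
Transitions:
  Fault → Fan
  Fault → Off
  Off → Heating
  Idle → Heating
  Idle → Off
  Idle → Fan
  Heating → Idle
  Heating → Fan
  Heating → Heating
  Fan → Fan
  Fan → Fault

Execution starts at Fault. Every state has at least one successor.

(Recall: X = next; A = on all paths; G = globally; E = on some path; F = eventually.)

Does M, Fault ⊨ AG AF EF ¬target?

Yes

States satisfying AF EF ¬target: {Fault, Off, Idle, Heating, Fan}.
States satisfying AG AF EF ¬target: {Fault, Off, Idle, Heating, Fan}.
Every state reachable from Fault satisfies AF EF ¬target.
Fault ∈ Sat(AG AF EF ¬target).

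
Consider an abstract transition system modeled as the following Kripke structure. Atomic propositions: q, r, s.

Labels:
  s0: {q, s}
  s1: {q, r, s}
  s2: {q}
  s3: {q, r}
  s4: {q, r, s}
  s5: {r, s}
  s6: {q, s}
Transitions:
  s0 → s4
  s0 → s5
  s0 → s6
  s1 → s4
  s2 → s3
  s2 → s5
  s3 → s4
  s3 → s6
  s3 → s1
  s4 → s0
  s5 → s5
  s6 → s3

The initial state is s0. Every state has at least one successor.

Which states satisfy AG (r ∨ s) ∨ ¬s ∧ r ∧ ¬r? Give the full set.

States satisfying r ∨ s: {s0, s1, s3, s4, s5, s6}.
States satisfying AG (r ∨ s): {s0, s1, s3, s4, s5, s6}.
States satisfying ¬s: {s2, s3}.
States satisfying ¬s ∧ r: {s3}.
States satisfying ¬r: {s0, s2, s6}.
States satisfying ¬s ∧ r ∧ ¬r: ∅.
States satisfying AG (r ∨ s) ∨ ¬s ∧ r ∧ ¬r: {s0, s1, s3, s4, s5, s6}.

{s0, s1, s3, s4, s5, s6}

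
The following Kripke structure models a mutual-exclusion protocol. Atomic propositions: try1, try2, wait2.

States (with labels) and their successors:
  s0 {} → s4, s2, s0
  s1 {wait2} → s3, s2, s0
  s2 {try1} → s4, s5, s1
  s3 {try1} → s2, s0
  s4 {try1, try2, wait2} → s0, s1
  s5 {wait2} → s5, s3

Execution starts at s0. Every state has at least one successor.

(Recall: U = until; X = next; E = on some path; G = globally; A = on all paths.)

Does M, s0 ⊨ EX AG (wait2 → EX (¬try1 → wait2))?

Yes

States satisfying AG (wait2 → EX (¬try1 → wait2)): {s0, s1, s2, s3, s4, s5}.
States satisfying EX AG (wait2 → EX (¬try1 → wait2)): {s0, s1, s2, s3, s4, s5}.
s0 ∈ Sat(EX AG (wait2 → EX (¬try1 → wait2))).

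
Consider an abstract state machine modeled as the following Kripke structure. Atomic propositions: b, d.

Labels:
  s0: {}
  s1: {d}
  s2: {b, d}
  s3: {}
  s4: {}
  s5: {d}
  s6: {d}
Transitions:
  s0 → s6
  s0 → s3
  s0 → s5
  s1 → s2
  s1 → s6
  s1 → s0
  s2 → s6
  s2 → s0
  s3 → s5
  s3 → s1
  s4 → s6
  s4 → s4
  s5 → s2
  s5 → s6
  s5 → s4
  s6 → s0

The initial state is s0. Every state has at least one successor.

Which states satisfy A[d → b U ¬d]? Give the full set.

States satisfying d → b: {s0, s2, s3, s4}.
States satisfying ¬d: {s0, s3, s4}.
States satisfying A[d → b U ¬d]: {s0, s3, s4}.

{s0, s3, s4}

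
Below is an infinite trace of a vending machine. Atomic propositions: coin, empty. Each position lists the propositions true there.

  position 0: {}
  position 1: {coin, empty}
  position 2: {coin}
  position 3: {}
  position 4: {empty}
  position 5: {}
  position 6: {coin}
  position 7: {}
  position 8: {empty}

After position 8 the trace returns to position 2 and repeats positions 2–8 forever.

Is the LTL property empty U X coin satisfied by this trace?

Satisfied

Walking from position 0: X coin first holds at position 0, and empty holds at every earlier position along the way, so empty U X coin holds.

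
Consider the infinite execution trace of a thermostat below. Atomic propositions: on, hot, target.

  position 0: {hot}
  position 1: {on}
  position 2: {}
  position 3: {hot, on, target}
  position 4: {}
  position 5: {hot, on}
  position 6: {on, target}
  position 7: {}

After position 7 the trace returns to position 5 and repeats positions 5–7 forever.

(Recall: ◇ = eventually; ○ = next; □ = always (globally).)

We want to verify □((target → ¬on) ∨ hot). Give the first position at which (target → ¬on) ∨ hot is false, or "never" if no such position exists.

Check (target → ¬on) ∨ hot at each position in order: 0 ✓, 1 ✓, 2 ✓, 3 ✓, 4 ✓, 5 ✓.
At position 6 the labels are {on, target}, so (target → ¬on) ∨ hot is false there. This is the first violation.

6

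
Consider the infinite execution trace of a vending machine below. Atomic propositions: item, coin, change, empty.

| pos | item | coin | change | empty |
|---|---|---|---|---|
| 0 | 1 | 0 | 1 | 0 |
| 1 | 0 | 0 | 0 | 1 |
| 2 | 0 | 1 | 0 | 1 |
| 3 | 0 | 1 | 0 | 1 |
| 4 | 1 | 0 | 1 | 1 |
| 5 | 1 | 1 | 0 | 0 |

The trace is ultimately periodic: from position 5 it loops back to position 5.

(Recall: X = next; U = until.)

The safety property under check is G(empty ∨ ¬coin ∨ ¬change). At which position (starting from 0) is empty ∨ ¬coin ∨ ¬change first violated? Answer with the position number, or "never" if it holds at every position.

empty ∨ ¬coin ∨ ¬change holds at every position 0..5, and those are all the positions the trace ever visits, so the invariant G(empty ∨ ¬coin ∨ ¬change) is never violated.

never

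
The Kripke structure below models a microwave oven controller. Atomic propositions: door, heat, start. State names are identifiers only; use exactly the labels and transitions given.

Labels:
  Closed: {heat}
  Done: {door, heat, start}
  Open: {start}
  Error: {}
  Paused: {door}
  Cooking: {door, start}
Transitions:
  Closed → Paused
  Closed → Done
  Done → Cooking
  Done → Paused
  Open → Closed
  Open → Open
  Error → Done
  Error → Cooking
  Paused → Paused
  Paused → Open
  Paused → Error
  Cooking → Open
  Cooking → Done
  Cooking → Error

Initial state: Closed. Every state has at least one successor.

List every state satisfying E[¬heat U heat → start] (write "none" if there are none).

States satisfying ¬heat: {Open, Error, Paused, Cooking}.
States satisfying heat → start: {Done, Open, Error, Paused, Cooking}.
States satisfying E[¬heat U heat → start]: {Done, Open, Error, Paused, Cooking}.

{Done, Open, Error, Paused, Cooking}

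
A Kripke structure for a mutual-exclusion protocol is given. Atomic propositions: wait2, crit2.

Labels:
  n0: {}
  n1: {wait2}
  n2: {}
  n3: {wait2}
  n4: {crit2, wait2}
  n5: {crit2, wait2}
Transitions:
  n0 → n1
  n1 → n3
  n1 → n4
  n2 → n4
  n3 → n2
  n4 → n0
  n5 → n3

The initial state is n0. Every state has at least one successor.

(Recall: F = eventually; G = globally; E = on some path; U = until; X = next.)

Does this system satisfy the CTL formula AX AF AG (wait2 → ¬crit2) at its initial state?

No

States satisfying AF AG (wait2 → ¬crit2): ∅.
States satisfying AX AF AG (wait2 → ¬crit2): ∅.
n0 ∉ Sat(AX AF AG (wait2 → ¬crit2)).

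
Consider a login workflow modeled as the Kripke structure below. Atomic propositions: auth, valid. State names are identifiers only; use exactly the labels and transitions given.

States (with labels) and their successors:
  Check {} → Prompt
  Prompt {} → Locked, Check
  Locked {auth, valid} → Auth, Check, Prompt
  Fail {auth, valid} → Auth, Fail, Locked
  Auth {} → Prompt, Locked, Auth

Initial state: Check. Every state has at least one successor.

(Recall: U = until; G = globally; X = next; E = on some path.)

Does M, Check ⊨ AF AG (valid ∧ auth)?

States satisfying AG (valid ∧ auth): ∅.
States satisfying AF AG (valid ∧ auth): ∅.
There is a path from Check along which AG (valid ∧ auth) never holds.
Check ∉ Sat(AF AG (valid ∧ auth)).

Does not hold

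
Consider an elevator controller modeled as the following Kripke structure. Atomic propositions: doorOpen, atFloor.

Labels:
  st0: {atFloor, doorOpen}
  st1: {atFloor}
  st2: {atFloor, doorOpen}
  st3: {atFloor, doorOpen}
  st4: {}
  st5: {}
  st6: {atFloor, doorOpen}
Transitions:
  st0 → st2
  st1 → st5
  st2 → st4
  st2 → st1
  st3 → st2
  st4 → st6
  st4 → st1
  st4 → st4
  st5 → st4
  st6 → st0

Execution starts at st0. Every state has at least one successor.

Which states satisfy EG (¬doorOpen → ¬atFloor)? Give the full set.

{st0, st2, st3, st4, st5, st6}

States satisfying ¬doorOpen → ¬atFloor: {st0, st2, st3, st4, st5, st6}.
States satisfying EG (¬doorOpen → ¬atFloor): {st0, st2, st3, st4, st5, st6}.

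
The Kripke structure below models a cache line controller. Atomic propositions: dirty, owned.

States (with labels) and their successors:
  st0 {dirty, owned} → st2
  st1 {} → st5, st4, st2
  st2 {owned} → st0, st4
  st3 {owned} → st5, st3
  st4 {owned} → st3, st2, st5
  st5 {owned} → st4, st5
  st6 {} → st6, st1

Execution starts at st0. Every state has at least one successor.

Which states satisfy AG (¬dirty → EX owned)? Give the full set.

{st0, st1, st2, st3, st4, st5}

States satisfying ¬dirty → EX owned: {st0, st1, st2, st3, st4, st5}.
States satisfying AG (¬dirty → EX owned): {st0, st1, st2, st3, st4, st5}.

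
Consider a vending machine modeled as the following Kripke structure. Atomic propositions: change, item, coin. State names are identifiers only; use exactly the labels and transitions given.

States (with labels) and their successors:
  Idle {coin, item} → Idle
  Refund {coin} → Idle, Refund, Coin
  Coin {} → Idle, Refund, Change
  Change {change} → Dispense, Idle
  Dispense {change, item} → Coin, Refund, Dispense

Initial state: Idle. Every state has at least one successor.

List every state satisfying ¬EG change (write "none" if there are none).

{Idle, Refund, Coin}

States satisfying change: {Change, Dispense}.
States satisfying EG change: {Change, Dispense}.
States satisfying ¬EG change: {Idle, Refund, Coin}.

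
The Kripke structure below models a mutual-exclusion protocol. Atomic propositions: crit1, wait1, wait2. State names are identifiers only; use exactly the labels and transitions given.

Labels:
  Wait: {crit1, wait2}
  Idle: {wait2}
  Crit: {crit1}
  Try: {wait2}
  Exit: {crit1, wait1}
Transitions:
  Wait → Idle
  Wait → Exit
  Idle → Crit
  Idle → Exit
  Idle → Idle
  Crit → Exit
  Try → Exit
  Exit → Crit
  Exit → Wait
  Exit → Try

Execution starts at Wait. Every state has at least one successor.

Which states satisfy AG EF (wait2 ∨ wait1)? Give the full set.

States satisfying EF (wait2 ∨ wait1): {Wait, Idle, Crit, Try, Exit}.
States satisfying AG EF (wait2 ∨ wait1): {Wait, Idle, Crit, Try, Exit}.

{Wait, Idle, Crit, Try, Exit}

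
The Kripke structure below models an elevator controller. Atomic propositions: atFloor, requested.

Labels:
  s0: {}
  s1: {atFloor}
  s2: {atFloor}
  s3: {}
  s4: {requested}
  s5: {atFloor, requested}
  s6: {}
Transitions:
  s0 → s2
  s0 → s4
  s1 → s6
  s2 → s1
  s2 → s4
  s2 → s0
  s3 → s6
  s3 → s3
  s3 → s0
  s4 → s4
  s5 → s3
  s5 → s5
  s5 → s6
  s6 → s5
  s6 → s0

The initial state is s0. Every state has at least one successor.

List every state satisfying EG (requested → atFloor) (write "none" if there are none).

{s0, s1, s2, s3, s5, s6}

States satisfying requested → atFloor: {s0, s1, s2, s3, s5, s6}.
States satisfying EG (requested → atFloor): {s0, s1, s2, s3, s5, s6}.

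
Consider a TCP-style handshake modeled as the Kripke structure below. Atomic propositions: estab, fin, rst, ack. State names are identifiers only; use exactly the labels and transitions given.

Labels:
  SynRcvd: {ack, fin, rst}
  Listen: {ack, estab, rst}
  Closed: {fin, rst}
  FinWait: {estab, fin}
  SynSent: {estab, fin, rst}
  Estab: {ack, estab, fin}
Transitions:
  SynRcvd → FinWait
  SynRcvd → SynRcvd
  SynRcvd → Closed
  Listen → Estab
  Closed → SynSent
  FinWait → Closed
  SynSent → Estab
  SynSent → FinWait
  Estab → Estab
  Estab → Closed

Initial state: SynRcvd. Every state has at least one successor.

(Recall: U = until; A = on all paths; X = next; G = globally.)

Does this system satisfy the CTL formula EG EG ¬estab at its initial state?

States satisfying EG ¬estab: {SynRcvd}.
States satisfying EG EG ¬estab: {SynRcvd}.
SynRcvd ∈ Sat(EG EG ¬estab).

Satisfied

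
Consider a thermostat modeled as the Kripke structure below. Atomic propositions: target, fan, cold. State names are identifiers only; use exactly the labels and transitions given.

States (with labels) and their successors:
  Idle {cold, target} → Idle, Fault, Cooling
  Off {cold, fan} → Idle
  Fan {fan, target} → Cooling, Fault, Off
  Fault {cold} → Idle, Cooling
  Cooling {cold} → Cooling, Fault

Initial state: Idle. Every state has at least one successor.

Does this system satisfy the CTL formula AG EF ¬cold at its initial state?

States satisfying EF ¬cold: {Fan}.
States satisfying AG EF ¬cold: ∅.
Cooling is reachable from Idle and violates EF ¬cold, so AG fails at Idle.
Idle ∉ Sat(AG EF ¬cold).

Violated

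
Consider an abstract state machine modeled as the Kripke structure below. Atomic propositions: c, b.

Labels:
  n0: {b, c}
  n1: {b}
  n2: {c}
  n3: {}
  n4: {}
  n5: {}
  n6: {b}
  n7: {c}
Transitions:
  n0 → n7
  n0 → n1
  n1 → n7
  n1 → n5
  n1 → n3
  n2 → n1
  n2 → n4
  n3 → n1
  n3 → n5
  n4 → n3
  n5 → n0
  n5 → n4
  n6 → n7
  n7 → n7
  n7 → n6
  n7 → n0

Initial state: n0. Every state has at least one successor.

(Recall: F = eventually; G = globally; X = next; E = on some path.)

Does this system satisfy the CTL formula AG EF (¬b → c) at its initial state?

Holds

States satisfying EF (¬b → c): {n0, n1, n2, n3, n4, n5, n6, n7}.
States satisfying AG EF (¬b → c): {n0, n1, n2, n3, n4, n5, n6, n7}.
Every state reachable from n0 satisfies EF (¬b → c).
n0 ∈ Sat(AG EF (¬b → c)).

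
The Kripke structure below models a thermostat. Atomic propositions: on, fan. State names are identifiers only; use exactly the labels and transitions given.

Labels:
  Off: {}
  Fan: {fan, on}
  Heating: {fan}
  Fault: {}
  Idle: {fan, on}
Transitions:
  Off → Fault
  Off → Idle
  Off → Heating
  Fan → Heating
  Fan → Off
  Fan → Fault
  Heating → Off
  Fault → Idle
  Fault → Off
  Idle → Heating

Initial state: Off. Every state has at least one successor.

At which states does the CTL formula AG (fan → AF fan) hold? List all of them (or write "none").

{Off, Fan, Heating, Fault, Idle}

States satisfying fan → AF fan: {Off, Fan, Heating, Fault, Idle}.
States satisfying AG (fan → AF fan): {Off, Fan, Heating, Fault, Idle}.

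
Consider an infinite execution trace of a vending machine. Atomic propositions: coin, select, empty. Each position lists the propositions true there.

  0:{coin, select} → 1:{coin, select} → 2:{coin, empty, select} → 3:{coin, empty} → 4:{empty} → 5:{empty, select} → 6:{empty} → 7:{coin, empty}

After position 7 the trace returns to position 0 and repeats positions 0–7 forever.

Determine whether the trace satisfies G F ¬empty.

F ¬empty holds at every position 0..7, and those are all positions ever visited, so G F ¬empty holds.

Holds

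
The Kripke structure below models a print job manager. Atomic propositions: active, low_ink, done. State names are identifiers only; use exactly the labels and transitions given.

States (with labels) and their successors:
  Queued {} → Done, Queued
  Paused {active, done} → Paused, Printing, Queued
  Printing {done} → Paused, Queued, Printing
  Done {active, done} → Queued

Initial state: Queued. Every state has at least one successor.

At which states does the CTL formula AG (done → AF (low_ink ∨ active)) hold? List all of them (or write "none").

{Queued, Done}

States satisfying done → AF (low_ink ∨ active): {Queued, Paused, Done}.
States satisfying AG (done → AF (low_ink ∨ active)): {Queued, Done}.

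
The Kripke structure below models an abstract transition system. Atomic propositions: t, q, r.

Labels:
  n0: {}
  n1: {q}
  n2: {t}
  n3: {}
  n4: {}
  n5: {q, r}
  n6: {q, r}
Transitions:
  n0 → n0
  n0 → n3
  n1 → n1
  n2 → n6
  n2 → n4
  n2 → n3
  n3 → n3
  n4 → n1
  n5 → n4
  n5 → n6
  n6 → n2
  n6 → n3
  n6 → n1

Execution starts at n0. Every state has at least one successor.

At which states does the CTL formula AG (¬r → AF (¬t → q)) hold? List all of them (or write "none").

States satisfying ¬r → AF (¬t → q): {n1, n2, n4, n5, n6}.
States satisfying AG (¬r → AF (¬t → q)): {n1, n4}.

{n1, n4}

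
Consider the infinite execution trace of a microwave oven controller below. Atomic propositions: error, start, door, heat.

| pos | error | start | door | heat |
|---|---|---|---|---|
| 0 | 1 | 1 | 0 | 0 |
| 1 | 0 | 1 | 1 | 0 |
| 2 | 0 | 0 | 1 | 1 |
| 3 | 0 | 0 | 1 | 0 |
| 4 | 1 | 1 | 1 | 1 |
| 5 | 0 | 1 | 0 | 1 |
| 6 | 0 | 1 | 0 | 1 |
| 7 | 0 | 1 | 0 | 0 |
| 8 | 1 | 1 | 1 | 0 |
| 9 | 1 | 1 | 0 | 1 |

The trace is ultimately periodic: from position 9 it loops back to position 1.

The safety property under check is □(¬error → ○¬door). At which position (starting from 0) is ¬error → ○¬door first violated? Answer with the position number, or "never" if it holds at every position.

1

Check ¬error → ○¬door at each position in order: 0 ✓.
At position 1 the labels are {door, start} and the next position 2 has {door, heat}, so ¬error → ○¬door is false there. This is the first violation.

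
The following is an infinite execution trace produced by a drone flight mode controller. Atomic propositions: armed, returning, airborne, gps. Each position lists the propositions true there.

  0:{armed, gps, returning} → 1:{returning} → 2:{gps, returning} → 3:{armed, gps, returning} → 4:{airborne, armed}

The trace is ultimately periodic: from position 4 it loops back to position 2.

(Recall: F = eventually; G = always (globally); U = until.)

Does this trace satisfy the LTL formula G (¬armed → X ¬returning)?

¬armed → X ¬returning must hold at every position from 0 onward. It fails at position 1, so G (¬armed → X ¬returning) is false.
Positions where ¬armed holds: 1, 2.
Check X ¬returning at each: 1→fails, 2→fails.

No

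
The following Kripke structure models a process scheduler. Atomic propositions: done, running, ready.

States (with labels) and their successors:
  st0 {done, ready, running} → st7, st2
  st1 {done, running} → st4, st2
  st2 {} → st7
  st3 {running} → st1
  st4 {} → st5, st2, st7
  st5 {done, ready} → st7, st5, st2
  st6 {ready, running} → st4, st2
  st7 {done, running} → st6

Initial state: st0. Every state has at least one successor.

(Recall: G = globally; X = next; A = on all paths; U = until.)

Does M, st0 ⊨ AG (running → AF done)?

Holds

States satisfying running → AF done: {st0, st1, st2, st3, st4, st5, st6, st7}.
States satisfying AG (running → AF done): {st0, st1, st2, st3, st4, st5, st6, st7}.
Every state reachable from st0 satisfies running → AF done.
st0 ∈ Sat(AG (running → AF done)).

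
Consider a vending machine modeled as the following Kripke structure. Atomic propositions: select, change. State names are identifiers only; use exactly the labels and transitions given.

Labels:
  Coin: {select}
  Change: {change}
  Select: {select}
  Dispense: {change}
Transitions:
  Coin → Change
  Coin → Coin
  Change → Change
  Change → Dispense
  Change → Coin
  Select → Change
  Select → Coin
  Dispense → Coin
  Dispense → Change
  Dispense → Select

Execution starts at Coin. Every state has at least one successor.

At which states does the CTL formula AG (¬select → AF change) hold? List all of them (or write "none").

States satisfying ¬select → AF change: {Coin, Change, Select, Dispense}.
States satisfying AG (¬select → AF change): {Coin, Change, Select, Dispense}.

{Coin, Change, Select, Dispense}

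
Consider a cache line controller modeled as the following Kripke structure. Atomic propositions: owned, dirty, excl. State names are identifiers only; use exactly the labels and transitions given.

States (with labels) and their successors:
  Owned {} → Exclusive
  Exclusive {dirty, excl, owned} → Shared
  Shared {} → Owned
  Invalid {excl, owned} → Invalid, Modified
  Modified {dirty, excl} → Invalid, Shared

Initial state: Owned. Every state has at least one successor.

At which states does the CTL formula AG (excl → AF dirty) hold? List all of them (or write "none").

States satisfying excl → AF dirty: {Owned, Exclusive, Shared, Modified}.
States satisfying AG (excl → AF dirty): {Owned, Exclusive, Shared}.

{Owned, Exclusive, Shared}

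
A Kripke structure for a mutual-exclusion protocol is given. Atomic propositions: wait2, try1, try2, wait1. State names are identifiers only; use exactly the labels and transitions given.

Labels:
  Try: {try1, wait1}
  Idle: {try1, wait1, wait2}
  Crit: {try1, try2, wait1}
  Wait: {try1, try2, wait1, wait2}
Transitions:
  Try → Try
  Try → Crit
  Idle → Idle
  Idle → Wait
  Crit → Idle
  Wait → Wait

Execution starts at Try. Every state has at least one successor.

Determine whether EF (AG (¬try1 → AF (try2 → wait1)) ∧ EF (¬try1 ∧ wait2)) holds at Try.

Violated

States satisfying EF (AG (¬try1 → AF (try2 → wait1)) ∧ EF (¬try1 ∧ wait2)): ∅.
No suitable path/successor from Try witnesses the formula.
Try ∉ Sat(EF (AG (¬try1 → AF (try2 → wait1)) ∧ EF (¬try1 ∧ wait2))).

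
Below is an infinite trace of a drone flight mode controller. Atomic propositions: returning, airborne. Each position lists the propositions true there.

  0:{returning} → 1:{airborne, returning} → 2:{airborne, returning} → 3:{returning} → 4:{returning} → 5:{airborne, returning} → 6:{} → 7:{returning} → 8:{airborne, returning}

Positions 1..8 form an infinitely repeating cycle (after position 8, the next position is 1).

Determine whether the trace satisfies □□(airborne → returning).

□(airborne → returning) holds at every position 0..8, and those are all positions ever visited, so □□(airborne → returning) holds.

Holds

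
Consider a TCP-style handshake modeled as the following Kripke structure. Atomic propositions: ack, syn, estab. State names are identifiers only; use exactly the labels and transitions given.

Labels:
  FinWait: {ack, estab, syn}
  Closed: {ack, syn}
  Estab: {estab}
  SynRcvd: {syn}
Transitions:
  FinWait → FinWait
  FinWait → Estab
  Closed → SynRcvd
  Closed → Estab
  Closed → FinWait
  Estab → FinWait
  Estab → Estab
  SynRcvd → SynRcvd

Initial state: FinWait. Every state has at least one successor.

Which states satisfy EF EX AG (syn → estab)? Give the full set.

{FinWait, Closed, Estab}

States satisfying EX AG (syn → estab): {FinWait, Closed, Estab}.
States satisfying EF EX AG (syn → estab): {FinWait, Closed, Estab}.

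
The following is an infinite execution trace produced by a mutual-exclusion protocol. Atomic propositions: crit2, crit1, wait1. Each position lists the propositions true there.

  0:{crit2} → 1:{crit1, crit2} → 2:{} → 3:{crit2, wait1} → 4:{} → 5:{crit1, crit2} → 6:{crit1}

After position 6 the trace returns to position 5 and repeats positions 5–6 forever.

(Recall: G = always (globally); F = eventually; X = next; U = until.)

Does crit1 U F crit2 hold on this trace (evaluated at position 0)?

Satisfied

Walking from position 0: F crit2 first holds at position 0, and crit1 holds at every earlier position along the way, so crit1 U F crit2 holds.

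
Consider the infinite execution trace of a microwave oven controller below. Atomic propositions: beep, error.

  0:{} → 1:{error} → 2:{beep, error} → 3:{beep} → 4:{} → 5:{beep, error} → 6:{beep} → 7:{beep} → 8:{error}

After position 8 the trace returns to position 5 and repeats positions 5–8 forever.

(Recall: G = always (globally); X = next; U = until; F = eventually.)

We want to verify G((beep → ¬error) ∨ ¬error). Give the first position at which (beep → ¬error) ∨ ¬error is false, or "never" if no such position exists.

Check (beep → ¬error) ∨ ¬error at each position in order: 0 ✓, 1 ✓.
At position 2 the labels are {beep, error}, so (beep → ¬error) ∨ ¬error is false there. This is the first violation.

2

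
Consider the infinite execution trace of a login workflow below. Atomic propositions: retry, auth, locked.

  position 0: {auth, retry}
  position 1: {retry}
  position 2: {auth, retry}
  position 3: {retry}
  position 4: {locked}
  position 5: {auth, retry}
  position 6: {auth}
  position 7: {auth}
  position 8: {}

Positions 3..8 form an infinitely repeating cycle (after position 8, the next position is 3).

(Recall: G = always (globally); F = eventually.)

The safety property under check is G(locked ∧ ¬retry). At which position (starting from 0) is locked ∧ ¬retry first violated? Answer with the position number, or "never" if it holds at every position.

At position 0 the labels are {auth, retry}, so locked ∧ ¬retry is false there. This is the first violation.

0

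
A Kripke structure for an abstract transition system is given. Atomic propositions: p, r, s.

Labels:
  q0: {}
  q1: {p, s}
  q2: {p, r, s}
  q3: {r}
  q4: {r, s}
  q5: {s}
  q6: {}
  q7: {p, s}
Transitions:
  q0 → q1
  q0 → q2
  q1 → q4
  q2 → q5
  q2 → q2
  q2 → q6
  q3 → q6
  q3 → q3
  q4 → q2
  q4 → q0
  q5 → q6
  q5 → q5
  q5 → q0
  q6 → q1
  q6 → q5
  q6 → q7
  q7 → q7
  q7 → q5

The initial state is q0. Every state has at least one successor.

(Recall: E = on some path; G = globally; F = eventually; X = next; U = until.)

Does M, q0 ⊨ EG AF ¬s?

States satisfying AF ¬s: {q0, q3, q6}.
States satisfying EG AF ¬s: {q3}.
No suitable path/successor from q0 witnesses the formula.
q0 ∉ Sat(EG AF ¬s).

Does not hold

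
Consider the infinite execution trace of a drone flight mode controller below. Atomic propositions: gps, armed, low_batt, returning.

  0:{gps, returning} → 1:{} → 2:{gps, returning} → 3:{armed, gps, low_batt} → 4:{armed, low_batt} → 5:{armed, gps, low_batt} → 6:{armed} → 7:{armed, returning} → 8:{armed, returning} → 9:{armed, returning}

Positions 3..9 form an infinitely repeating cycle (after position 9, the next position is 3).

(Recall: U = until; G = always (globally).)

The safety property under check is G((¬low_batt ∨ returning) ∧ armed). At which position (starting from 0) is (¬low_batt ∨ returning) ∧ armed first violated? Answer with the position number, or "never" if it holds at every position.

At position 0 the labels are {gps, returning}, so (¬low_batt ∨ returning) ∧ armed is false there. This is the first violation.

0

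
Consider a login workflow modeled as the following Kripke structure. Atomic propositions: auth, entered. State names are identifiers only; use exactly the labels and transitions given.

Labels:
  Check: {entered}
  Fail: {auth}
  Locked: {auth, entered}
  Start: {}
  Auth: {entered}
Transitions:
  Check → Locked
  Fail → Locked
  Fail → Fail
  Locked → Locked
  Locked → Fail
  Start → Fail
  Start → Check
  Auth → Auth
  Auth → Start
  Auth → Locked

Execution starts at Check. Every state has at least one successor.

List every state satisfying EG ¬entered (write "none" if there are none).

States satisfying ¬entered: {Fail, Start}.
States satisfying EG ¬entered: {Fail, Start}.

{Fail, Start}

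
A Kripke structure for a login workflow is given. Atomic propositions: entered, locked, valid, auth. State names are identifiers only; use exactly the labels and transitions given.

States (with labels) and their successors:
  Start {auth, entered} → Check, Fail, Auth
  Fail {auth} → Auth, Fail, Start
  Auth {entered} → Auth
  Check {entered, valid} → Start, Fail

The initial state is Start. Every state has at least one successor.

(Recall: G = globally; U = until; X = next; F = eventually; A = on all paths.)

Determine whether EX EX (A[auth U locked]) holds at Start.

States satisfying EX (A[auth U locked]): ∅.
States satisfying EX EX (A[auth U locked]): ∅.
No suitable path/successor from Start witnesses the formula.
Start ∉ Sat(EX EX (A[auth U locked])).

Does not hold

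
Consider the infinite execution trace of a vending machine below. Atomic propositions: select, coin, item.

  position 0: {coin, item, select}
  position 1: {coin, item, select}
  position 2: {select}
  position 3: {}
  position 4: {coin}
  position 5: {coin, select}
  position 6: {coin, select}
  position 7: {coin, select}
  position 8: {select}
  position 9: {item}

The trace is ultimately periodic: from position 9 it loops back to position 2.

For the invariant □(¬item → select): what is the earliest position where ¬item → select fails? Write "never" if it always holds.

3

Check ¬item → select at each position in order: 0 ✓, 1 ✓, 2 ✓.
At position 3 the labels are {}, so ¬item → select is false there. This is the first violation.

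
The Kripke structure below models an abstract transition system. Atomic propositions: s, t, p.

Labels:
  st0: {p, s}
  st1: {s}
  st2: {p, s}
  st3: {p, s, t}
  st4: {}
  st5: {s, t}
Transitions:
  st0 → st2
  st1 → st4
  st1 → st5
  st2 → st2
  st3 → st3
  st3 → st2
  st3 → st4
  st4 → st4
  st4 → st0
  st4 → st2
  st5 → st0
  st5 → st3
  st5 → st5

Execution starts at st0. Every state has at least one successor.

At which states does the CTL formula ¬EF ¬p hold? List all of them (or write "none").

{st0, st2}

States satisfying ¬p: {st1, st4, st5}.
States satisfying EF ¬p: {st1, st3, st4, st5}.
States satisfying ¬EF ¬p: {st0, st2}.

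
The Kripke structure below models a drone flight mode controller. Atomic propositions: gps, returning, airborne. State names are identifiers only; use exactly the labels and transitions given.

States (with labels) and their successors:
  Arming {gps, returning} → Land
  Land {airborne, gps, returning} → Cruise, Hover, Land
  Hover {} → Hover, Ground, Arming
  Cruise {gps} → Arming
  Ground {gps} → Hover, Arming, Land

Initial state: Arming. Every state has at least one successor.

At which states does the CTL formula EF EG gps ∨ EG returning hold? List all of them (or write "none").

{Arming, Land, Hover, Cruise, Ground}

States satisfying EG gps: {Arming, Land, Cruise, Ground}.
States satisfying EF EG gps: {Arming, Land, Hover, Cruise, Ground}.
States satisfying returning: {Arming, Land}.
States satisfying EG returning: {Arming, Land}.
States satisfying EF EG gps ∨ EG returning: {Arming, Land, Hover, Cruise, Ground}.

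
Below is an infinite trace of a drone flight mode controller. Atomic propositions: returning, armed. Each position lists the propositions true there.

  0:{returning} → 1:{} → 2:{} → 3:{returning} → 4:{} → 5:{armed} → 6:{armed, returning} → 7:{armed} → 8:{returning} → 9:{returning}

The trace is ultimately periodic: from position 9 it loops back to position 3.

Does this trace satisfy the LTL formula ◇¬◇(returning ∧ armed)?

Does not hold

¬◇(returning ∧ armed) is false at every position 0..9, so it never becomes true and ◇¬◇(returning ∧ armed) fails.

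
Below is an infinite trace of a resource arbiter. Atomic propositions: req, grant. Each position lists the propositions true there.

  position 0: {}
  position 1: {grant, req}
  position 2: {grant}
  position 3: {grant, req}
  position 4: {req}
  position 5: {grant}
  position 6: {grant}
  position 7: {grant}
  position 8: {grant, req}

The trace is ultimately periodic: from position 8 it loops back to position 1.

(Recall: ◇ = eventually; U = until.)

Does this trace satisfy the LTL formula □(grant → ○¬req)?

Violated

grant → ○¬req must hold at every position from 0 onward. It fails at position 2, so □(grant → ○¬req) is false.
Positions where grant holds: 1, 2, 3, 5, 6, 7, 8.
Check ○¬req at each: 1→ok, 2→fails, 3→fails, 5→ok, 6→ok, 7→fails, 8→fails.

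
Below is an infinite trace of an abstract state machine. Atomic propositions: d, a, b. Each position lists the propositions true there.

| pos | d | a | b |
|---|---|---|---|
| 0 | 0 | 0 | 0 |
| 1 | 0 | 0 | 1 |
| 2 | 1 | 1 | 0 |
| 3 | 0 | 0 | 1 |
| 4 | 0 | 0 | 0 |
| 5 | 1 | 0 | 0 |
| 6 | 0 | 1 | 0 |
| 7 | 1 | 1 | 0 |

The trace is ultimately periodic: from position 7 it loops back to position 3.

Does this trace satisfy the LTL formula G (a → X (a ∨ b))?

a → X (a ∨ b) holds at every position 0..7, and those are all positions ever visited, so G (a → X (a ∨ b)) holds.
Positions where a holds: 2, 6, 7.
Check X (a ∨ b) at each: 2→ok, 6→ok, 7→ok.

Satisfied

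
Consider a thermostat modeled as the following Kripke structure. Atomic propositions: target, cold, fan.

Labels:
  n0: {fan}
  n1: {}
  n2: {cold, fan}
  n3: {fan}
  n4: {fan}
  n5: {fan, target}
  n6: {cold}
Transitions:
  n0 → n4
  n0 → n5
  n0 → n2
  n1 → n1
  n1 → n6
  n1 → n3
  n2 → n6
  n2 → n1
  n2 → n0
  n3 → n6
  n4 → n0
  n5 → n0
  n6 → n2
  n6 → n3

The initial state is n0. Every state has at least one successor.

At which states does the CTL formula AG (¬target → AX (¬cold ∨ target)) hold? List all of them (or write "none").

States satisfying ¬target → AX (¬cold ∨ target): {n4, n5}.
States satisfying AG (¬target → AX (¬cold ∨ target)): ∅.

none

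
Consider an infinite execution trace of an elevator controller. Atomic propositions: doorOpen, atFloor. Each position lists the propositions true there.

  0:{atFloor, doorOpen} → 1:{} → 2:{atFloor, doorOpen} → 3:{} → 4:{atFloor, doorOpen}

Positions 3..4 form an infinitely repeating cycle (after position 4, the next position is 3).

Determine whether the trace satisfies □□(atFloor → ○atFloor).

Violated

□(atFloor → ○atFloor) must hold at every position from 0 onward. It fails at position 0, so □□(atFloor → ○atFloor) is false.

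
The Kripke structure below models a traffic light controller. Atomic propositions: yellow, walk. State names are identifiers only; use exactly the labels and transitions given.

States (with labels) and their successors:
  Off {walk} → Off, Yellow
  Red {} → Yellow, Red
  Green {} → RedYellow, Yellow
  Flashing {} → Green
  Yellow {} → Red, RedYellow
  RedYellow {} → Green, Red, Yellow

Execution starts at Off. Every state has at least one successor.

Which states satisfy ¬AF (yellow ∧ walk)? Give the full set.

{Off, Red, Green, Flashing, Yellow, RedYellow}

States satisfying yellow ∧ walk: ∅.
States satisfying AF (yellow ∧ walk): ∅.
States satisfying ¬AF (yellow ∧ walk): {Off, Red, Green, Flashing, Yellow, RedYellow}.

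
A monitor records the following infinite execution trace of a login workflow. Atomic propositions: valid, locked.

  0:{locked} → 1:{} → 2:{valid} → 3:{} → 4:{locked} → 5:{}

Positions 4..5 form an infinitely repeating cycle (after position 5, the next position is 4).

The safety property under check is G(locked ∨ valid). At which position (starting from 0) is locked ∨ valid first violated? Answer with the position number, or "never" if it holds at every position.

Check locked ∨ valid at each position in order: 0 ✓.
At position 1 the labels are {}, so locked ∨ valid is false there. This is the first violation.

1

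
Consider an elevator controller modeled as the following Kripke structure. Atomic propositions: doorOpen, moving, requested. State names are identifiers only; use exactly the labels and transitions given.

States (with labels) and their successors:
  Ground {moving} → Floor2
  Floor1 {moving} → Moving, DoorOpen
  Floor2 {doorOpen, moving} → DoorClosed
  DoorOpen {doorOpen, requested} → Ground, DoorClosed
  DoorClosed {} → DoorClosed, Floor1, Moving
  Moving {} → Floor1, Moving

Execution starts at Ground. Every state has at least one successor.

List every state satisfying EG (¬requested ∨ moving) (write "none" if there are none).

States satisfying ¬requested ∨ moving: {Ground, Floor1, Floor2, DoorClosed, Moving}.
States satisfying EG (¬requested ∨ moving): {Ground, Floor1, Floor2, DoorClosed, Moving}.

{Ground, Floor1, Floor2, DoorClosed, Moving}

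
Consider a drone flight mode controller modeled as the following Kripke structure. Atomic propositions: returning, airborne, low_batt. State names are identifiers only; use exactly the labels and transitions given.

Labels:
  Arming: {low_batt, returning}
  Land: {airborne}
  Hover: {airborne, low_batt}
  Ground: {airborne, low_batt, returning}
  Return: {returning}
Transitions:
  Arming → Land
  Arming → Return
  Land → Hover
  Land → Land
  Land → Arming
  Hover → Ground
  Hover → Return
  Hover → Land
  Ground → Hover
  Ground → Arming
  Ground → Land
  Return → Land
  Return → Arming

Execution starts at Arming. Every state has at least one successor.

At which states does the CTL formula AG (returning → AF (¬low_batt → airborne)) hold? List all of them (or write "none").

States satisfying returning → AF (¬low_batt → airborne): {Arming, Land, Hover, Ground, Return}.
States satisfying AG (returning → AF (¬low_batt → airborne)): {Arming, Land, Hover, Ground, Return}.

{Arming, Land, Hover, Ground, Return}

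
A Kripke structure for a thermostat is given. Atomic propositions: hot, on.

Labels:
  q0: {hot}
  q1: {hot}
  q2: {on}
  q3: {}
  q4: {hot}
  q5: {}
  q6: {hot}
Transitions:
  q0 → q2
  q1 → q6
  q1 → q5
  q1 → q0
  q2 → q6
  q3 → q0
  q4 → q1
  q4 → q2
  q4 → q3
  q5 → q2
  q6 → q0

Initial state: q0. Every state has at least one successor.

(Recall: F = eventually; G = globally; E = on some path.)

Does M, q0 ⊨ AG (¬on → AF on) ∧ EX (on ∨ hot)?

Holds

States satisfying ¬on → AF on: {q0, q1, q2, q3, q4, q5, q6}.
States satisfying AG (¬on → AF on): {q0, q1, q2, q3, q4, q5, q6}.
States satisfying on ∨ hot: {q0, q1, q2, q4, q6}.
States satisfying EX (on ∨ hot): {q0, q1, q2, q3, q4, q5, q6}.
States satisfying AG (¬on → AF on) ∧ EX (on ∨ hot): {q0, q1, q2, q3, q4, q5, q6}.
q0 ∈ Sat(AG (¬on → AF on) ∧ EX (on ∨ hot)).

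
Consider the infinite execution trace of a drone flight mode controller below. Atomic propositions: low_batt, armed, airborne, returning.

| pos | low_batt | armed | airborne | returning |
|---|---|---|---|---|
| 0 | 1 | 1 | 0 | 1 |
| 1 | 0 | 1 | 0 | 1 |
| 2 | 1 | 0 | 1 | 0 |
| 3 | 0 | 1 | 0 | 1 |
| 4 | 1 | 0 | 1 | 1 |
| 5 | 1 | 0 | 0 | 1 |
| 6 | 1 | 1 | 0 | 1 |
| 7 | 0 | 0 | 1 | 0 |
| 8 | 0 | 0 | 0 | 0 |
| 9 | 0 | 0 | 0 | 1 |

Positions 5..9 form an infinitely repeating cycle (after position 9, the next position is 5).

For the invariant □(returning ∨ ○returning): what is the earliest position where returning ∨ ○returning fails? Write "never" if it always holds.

7

Check returning ∨ ○returning at each position in order: 0 ✓, 1 ✓, 2 ✓, 3 ✓, 4 ✓, 5 ✓, 6 ✓.
At position 7 the labels are {airborne} and the next position 8 has {}, so returning ∨ ○returning is false there. This is the first violation.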